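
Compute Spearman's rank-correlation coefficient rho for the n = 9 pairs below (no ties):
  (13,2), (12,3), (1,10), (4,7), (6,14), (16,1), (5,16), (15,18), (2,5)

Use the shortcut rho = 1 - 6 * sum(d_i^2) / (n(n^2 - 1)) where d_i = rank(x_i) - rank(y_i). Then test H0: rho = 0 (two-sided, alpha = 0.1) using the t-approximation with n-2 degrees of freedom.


Step 1: Rank x and y separately (midranks; no ties here).
rank(x): 13->7, 12->6, 1->1, 4->3, 6->5, 16->9, 5->4, 15->8, 2->2
rank(y): 2->2, 3->3, 10->6, 7->5, 14->7, 1->1, 16->8, 18->9, 5->4
Step 2: d_i = R_x(i) - R_y(i); compute d_i^2.
  (7-2)^2=25, (6-3)^2=9, (1-6)^2=25, (3-5)^2=4, (5-7)^2=4, (9-1)^2=64, (4-8)^2=16, (8-9)^2=1, (2-4)^2=4
sum(d^2) = 152.
Step 3: rho = 1 - 6*152 / (9*(9^2 - 1)) = 1 - 912/720 = -0.266667.
Step 4: Under H0, t = rho * sqrt((n-2)/(1-rho^2)) = -0.7320 ~ t(7).
Step 5: Two-sided p-value from the t-distribution with 7 df = 0.487922.
Step 6: alpha = 0.1. fail to reject H0.

rho = -0.2667, p = 0.487922, fail to reject H0 at alpha = 0.1.


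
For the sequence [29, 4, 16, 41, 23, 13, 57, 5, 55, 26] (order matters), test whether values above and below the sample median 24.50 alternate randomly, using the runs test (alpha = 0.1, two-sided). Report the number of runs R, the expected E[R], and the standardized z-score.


Step 1: Compute median = 24.50; label A = above, B = below.
Labels in order: ABBABBABAA  (n_A = 5, n_B = 5)
Step 2: Count runs R = 7.
Step 3: Under H0 (random ordering), E[R] = 2*n_A*n_B/(n_A+n_B) + 1 = 2*5*5/10 + 1 = 6.0000.
        Var[R] = 2*n_A*n_B*(2*n_A*n_B - n_A - n_B) / ((n_A+n_B)^2 * (n_A+n_B-1)) = 2000/900 = 2.2222.
        SD[R] = 1.4907.
Step 4: Continuity-corrected z = (R - 0.5 - E[R]) / SD[R] = (7 - 0.5 - 6.0000) / 1.4907 = 0.3354.
Step 5: Two-sided p-value via normal approximation = 2*(1 - Phi(|z|)) = 0.737316.
Step 6: alpha = 0.1. fail to reject H0.

R = 7, z = 0.3354, p = 0.737316, fail to reject H0.


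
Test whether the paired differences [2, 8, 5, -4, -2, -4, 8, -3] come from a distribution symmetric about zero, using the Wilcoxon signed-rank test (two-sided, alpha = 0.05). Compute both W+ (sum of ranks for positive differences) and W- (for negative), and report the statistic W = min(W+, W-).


Step 1: Drop any zero differences (none here) and take |d_i|.
|d| = [2, 8, 5, 4, 2, 4, 8, 3]
Step 2: Midrank |d_i| (ties get averaged ranks).
ranks: |2|->1.5, |8|->7.5, |5|->6, |4|->4.5, |2|->1.5, |4|->4.5, |8|->7.5, |3|->3
Step 3: Attach original signs; sum ranks with positive sign and with negative sign.
W+ = 1.5 + 7.5 + 6 + 7.5 = 22.5
W- = 4.5 + 1.5 + 4.5 + 3 = 13.5
(Check: W+ + W- = 36 should equal n(n+1)/2 = 36.)
Step 4: Test statistic W = min(W+, W-) = 13.5.
Step 5: Ties in |d|, so use the tie-corrected normal approximation.
        E[W] = n(n+1)/4 = 8*9/4 = 18.
        Tie groups: |d|=2 (t=2), |d|=4 (t=2), |d|=8 (t=2); sum(t^3 - t) = 18.
        Var[W] = n(n+1)(2n+1)/24 - sum(t^3-t)/48 = 1224/24 - 18/48 = 50.625.
        z = (W - E[W]) / sqrt(Var[W]) = (13.5 - 18) / 7.1151 = -0.6325.
        Two-sided p = 2*Phi(z) = 0.527089.
Step 6: alpha = 0.05. fail to reject H0.

W+ = 22.5, W- = 13.5, W = min = 13.5, p = 0.527089, fail to reject H0.


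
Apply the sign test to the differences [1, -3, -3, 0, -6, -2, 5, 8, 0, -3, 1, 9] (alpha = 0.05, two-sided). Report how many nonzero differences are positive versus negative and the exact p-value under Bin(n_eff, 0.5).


Step 1: Discard zero differences. Original n = 12; n_eff = number of nonzero differences = 10.
Nonzero differences (with sign): +1, -3, -3, -6, -2, +5, +8, -3, +1, +9
Step 2: Count signs: positive = 5, negative = 5.
Step 3: Under H0: P(positive) = 0.5, so the number of positives S ~ Bin(10, 0.5).
Step 4: Two-sided exact p-value = sum of Bin(10,0.5) probabilities at or below the observed probability = 1.000000.
Step 5: alpha = 0.05. fail to reject H0.

n_eff = 10, pos = 5, neg = 5, p = 1.000000, fail to reject H0.


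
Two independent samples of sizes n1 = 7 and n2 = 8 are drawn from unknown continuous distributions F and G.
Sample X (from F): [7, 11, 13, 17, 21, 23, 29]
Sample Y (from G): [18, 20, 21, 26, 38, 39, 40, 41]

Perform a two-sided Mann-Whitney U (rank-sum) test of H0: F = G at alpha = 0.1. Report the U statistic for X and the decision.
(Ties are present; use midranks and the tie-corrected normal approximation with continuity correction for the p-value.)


Step 1: Combine and sort all 15 observations; assign midranks.
sorted (value, group): (7,X), (11,X), (13,X), (17,X), (18,Y), (20,Y), (21,X), (21,Y), (23,X), (26,Y), (29,X), (38,Y), (39,Y), (40,Y), (41,Y)
ranks: 7->1, 11->2, 13->3, 17->4, 18->5, 20->6, 21->7.5, 21->7.5, 23->9, 26->10, 29->11, 38->12, 39->13, 40->14, 41->15
Step 2: Rank sum for X: R1 = 1 + 2 + 3 + 4 + 7.5 + 9 + 11 = 37.5.
Step 3: U_X = R1 - n1(n1+1)/2 = 37.5 - 7*8/2 = 37.5 - 28 = 9.5.
       U_Y = n1*n2 - U_X = 56 - 9.5 = 46.5.
Step 4: Ties are present, so use the tie-corrected normal approximation (with continuity correction) for the p-value.
Step 5: p-value = 0.037073; compare to alpha = 0.1. reject H0.

U_X = 9.5, p = 0.037073, reject H0 at alpha = 0.1.


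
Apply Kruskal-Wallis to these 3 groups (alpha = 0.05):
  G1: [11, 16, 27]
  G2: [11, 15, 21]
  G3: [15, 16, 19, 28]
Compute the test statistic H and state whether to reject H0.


Step 1: Combine all N = 10 observations and assign midranks.
sorted (value, group, rank): (11,G1,1.5), (11,G2,1.5), (15,G2,3.5), (15,G3,3.5), (16,G1,5.5), (16,G3,5.5), (19,G3,7), (21,G2,8), (27,G1,9), (28,G3,10)
Step 2: Sum ranks within each group.
R_1 = 16 (n_1 = 3)
R_2 = 13 (n_2 = 3)
R_3 = 26 (n_3 = 4)
Step 3: H = 12/(N(N+1)) * sum(R_i^2/n_i) - 3(N+1)
     = 12/(10*11) * (16^2/3 + 13^2/3 + 26^2/4) - 3*11
     = 0.109091 * 310.667 - 33
     = 0.890909.
Step 4: Ties present; correction factor C = 1 - 18/(10^3 - 10) = 0.981818. Corrected H = 0.890909 / 0.981818 = 0.907407.
Step 5: Under H0, H ~ chi^2(2); p-value = 0.635271.
Step 6: alpha = 0.05. fail to reject H0.

H = 0.9074, df = 2, p = 0.635271, fail to reject H0.


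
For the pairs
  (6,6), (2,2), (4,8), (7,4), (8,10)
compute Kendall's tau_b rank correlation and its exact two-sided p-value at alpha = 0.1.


Step 1: Enumerate the 10 unordered pairs (i,j) with i<j and classify each by sign(x_j-x_i) * sign(y_j-y_i).
  (1,2):dx=-4,dy=-4->C; (1,3):dx=-2,dy=+2->D; (1,4):dx=+1,dy=-2->D; (1,5):dx=+2,dy=+4->C
  (2,3):dx=+2,dy=+6->C; (2,4):dx=+5,dy=+2->C; (2,5):dx=+6,dy=+8->C; (3,4):dx=+3,dy=-4->D
  (3,5):dx=+4,dy=+2->C; (4,5):dx=+1,dy=+6->C
Step 2: C = 7, D = 3, total pairs = 10.
Step 3: tau = (C - D)/(n(n-1)/2) = (7 - 3)/10 = 0.400000.
Step 4: Exact two-sided p-value (enumerate n! = 120 permutations of y under H0): p = 0.483333.
Step 5: alpha = 0.1. fail to reject H0.

tau_b = 0.4000 (C=7, D=3), p = 0.483333, fail to reject H0.


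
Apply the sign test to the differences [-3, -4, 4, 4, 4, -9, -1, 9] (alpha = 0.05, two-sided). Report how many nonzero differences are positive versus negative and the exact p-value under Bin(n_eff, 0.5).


Step 1: Discard zero differences. Original n = 8; n_eff = number of nonzero differences = 8.
Nonzero differences (with sign): -3, -4, +4, +4, +4, -9, -1, +9
Step 2: Count signs: positive = 4, negative = 4.
Step 3: Under H0: P(positive) = 0.5, so the number of positives S ~ Bin(8, 0.5).
Step 4: Two-sided exact p-value = sum of Bin(8,0.5) probabilities at or below the observed probability = 1.000000.
Step 5: alpha = 0.05. fail to reject H0.

n_eff = 8, pos = 4, neg = 4, p = 1.000000, fail to reject H0.


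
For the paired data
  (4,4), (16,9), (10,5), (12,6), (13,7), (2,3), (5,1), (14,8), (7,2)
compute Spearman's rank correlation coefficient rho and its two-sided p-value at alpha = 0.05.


Step 1: Rank x and y separately (midranks; no ties here).
rank(x): 4->2, 16->9, 10->5, 12->6, 13->7, 2->1, 5->3, 14->8, 7->4
rank(y): 4->4, 9->9, 5->5, 6->6, 7->7, 3->3, 1->1, 8->8, 2->2
Step 2: d_i = R_x(i) - R_y(i); compute d_i^2.
  (2-4)^2=4, (9-9)^2=0, (5-5)^2=0, (6-6)^2=0, (7-7)^2=0, (1-3)^2=4, (3-1)^2=4, (8-8)^2=0, (4-2)^2=4
sum(d^2) = 16.
Step 3: rho = 1 - 6*16 / (9*(9^2 - 1)) = 1 - 96/720 = 0.866667.
Step 4: Under H0, t = rho * sqrt((n-2)/(1-rho^2)) = 4.5962 ~ t(7).
Step 5: Two-sided p-value from the t-distribution with 7 df = 0.002495.
Step 6: alpha = 0.05. reject H0.

rho = 0.8667, p = 0.002495, reject H0 at alpha = 0.05.


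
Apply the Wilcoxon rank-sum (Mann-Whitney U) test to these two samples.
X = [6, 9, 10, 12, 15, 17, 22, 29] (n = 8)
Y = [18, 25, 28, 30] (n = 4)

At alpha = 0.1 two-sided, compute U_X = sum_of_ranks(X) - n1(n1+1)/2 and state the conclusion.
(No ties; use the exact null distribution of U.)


Step 1: Combine and sort all 12 observations; assign midranks.
sorted (value, group): (6,X), (9,X), (10,X), (12,X), (15,X), (17,X), (18,Y), (22,X), (25,Y), (28,Y), (29,X), (30,Y)
ranks: 6->1, 9->2, 10->3, 12->4, 15->5, 17->6, 18->7, 22->8, 25->9, 28->10, 29->11, 30->12
Step 2: Rank sum for X: R1 = 1 + 2 + 3 + 4 + 5 + 6 + 8 + 11 = 40.
Step 3: U_X = R1 - n1(n1+1)/2 = 40 - 8*9/2 = 40 - 36 = 4.
       U_Y = n1*n2 - U_X = 32 - 4 = 28.
Step 4: No ties, so the exact null distribution of U (based on enumerating the C(12,8) = 495 equally likely rank assignments) gives the two-sided p-value.
Step 5: p-value = 0.048485; compare to alpha = 0.1. reject H0.

U_X = 4, p = 0.048485, reject H0 at alpha = 0.1.


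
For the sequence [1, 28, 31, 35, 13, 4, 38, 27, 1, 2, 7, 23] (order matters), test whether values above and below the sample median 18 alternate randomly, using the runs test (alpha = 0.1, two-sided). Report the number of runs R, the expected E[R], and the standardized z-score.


Step 1: Compute median = 18; label A = above, B = below.
Labels in order: BAAABBAABBBA  (n_A = 6, n_B = 6)
Step 2: Count runs R = 6.
Step 3: Under H0 (random ordering), E[R] = 2*n_A*n_B/(n_A+n_B) + 1 = 2*6*6/12 + 1 = 7.0000.
        Var[R] = 2*n_A*n_B*(2*n_A*n_B - n_A - n_B) / ((n_A+n_B)^2 * (n_A+n_B-1)) = 4320/1584 = 2.7273.
        SD[R] = 1.6514.
Step 4: Continuity-corrected z = (R + 0.5 - E[R]) / SD[R] = (6 + 0.5 - 7.0000) / 1.6514 = -0.3028.
Step 5: Two-sided p-value via normal approximation = 2*(1 - Phi(|z|)) = 0.762069.
Step 6: alpha = 0.1. fail to reject H0.

R = 6, z = -0.3028, p = 0.762069, fail to reject H0.


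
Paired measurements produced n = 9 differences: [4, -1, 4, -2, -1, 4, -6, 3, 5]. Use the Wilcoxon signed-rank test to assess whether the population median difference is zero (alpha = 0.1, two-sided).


Step 1: Drop any zero differences (none here) and take |d_i|.
|d| = [4, 1, 4, 2, 1, 4, 6, 3, 5]
Step 2: Midrank |d_i| (ties get averaged ranks).
ranks: |4|->6, |1|->1.5, |4|->6, |2|->3, |1|->1.5, |4|->6, |6|->9, |3|->4, |5|->8
Step 3: Attach original signs; sum ranks with positive sign and with negative sign.
W+ = 6 + 6 + 6 + 4 + 8 = 30
W- = 1.5 + 3 + 1.5 + 9 = 15
(Check: W+ + W- = 45 should equal n(n+1)/2 = 45.)
Step 4: Test statistic W = min(W+, W-) = 15.
Step 5: Ties in |d|, so use the tie-corrected normal approximation.
        E[W] = n(n+1)/4 = 9*10/4 = 22.5.
        Tie groups: |d|=1 (t=2), |d|=4 (t=3); sum(t^3 - t) = 30.
        Var[W] = n(n+1)(2n+1)/24 - sum(t^3-t)/48 = 1710/24 - 30/48 = 70.625.
        z = (W - E[W]) / sqrt(Var[W]) = (15 - 22.5) / 8.4039 = -0.8924.
        Two-sided p = 2*Phi(z) = 0.372154.
Step 6: alpha = 0.1. fail to reject H0.

W+ = 30, W- = 15, W = min = 15, p = 0.372154, fail to reject H0.


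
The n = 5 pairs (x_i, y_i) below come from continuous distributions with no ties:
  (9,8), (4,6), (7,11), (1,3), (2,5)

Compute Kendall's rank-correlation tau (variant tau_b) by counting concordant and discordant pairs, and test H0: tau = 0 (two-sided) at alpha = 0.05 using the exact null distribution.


Step 1: Enumerate the 10 unordered pairs (i,j) with i<j and classify each by sign(x_j-x_i) * sign(y_j-y_i).
  (1,2):dx=-5,dy=-2->C; (1,3):dx=-2,dy=+3->D; (1,4):dx=-8,dy=-5->C; (1,5):dx=-7,dy=-3->C
  (2,3):dx=+3,dy=+5->C; (2,4):dx=-3,dy=-3->C; (2,5):dx=-2,dy=-1->C; (3,4):dx=-6,dy=-8->C
  (3,5):dx=-5,dy=-6->C; (4,5):dx=+1,dy=+2->C
Step 2: C = 9, D = 1, total pairs = 10.
Step 3: tau = (C - D)/(n(n-1)/2) = (9 - 1)/10 = 0.800000.
Step 4: Exact two-sided p-value (enumerate n! = 120 permutations of y under H0): p = 0.083333.
Step 5: alpha = 0.05. fail to reject H0.

tau_b = 0.8000 (C=9, D=1), p = 0.083333, fail to reject H0.


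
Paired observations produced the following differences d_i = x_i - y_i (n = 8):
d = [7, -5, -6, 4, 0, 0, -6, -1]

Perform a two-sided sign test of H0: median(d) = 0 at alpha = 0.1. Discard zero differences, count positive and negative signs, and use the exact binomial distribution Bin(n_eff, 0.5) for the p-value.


Step 1: Discard zero differences. Original n = 8; n_eff = number of nonzero differences = 6.
Nonzero differences (with sign): +7, -5, -6, +4, -6, -1
Step 2: Count signs: positive = 2, negative = 4.
Step 3: Under H0: P(positive) = 0.5, so the number of positives S ~ Bin(6, 0.5).
Step 4: Two-sided exact p-value = sum of Bin(6,0.5) probabilities at or below the observed probability = 0.687500.
Step 5: alpha = 0.1. fail to reject H0.

n_eff = 6, pos = 2, neg = 4, p = 0.687500, fail to reject H0.


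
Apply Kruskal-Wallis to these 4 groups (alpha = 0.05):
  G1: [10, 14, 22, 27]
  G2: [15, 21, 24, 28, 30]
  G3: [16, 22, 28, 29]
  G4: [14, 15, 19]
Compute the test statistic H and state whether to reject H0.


Step 1: Combine all N = 16 observations and assign midranks.
sorted (value, group, rank): (10,G1,1), (14,G1,2.5), (14,G4,2.5), (15,G2,4.5), (15,G4,4.5), (16,G3,6), (19,G4,7), (21,G2,8), (22,G1,9.5), (22,G3,9.5), (24,G2,11), (27,G1,12), (28,G2,13.5), (28,G3,13.5), (29,G3,15), (30,G2,16)
Step 2: Sum ranks within each group.
R_1 = 25 (n_1 = 4)
R_2 = 53 (n_2 = 5)
R_3 = 44 (n_3 = 4)
R_4 = 14 (n_4 = 3)
Step 3: H = 12/(N(N+1)) * sum(R_i^2/n_i) - 3(N+1)
     = 12/(16*17) * (25^2/4 + 53^2/5 + 44^2/4 + 14^2/3) - 3*17
     = 0.044118 * 1267.38 - 51
     = 4.913971.
Step 4: Ties present; correction factor C = 1 - 24/(16^3 - 16) = 0.994118. Corrected H = 4.913971 / 0.994118 = 4.943047.
Step 5: Under H0, H ~ chi^2(3); p-value = 0.176015.
Step 6: alpha = 0.05. fail to reject H0.

H = 4.9430, df = 3, p = 0.176015, fail to reject H0.


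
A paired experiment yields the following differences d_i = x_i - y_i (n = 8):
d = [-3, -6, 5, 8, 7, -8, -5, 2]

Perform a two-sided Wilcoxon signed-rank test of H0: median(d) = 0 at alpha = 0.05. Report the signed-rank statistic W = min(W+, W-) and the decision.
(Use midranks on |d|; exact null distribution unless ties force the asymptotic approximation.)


Step 1: Drop any zero differences (none here) and take |d_i|.
|d| = [3, 6, 5, 8, 7, 8, 5, 2]
Step 2: Midrank |d_i| (ties get averaged ranks).
ranks: |3|->2, |6|->5, |5|->3.5, |8|->7.5, |7|->6, |8|->7.5, |5|->3.5, |2|->1
Step 3: Attach original signs; sum ranks with positive sign and with negative sign.
W+ = 3.5 + 7.5 + 6 + 1 = 18
W- = 2 + 5 + 7.5 + 3.5 = 18
(Check: W+ + W- = 36 should equal n(n+1)/2 = 36.)
Step 4: Test statistic W = min(W+, W-) = 18.
Step 5: Ties in |d|, so use the tie-corrected normal approximation.
        E[W] = n(n+1)/4 = 8*9/4 = 18.
        Tie groups: |d|=5 (t=2), |d|=8 (t=2); sum(t^3 - t) = 12.
        Var[W] = n(n+1)(2n+1)/24 - sum(t^3-t)/48 = 1224/24 - 12/48 = 50.75.
        z = (W - E[W]) / sqrt(Var[W]) = (18 - 18) / 7.1239 = 0.0000.
        Two-sided p = 2*Phi(z) = 1.000000.
Step 6: alpha = 0.05. fail to reject H0.

W+ = 18, W- = 18, W = min = 18, p = 1.000000, fail to reject H0.


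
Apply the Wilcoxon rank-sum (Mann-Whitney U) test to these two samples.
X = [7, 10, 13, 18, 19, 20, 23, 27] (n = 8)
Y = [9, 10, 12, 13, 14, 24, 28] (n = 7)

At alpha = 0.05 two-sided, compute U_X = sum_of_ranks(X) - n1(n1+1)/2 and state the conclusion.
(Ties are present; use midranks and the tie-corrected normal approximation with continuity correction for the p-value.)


Step 1: Combine and sort all 15 observations; assign midranks.
sorted (value, group): (7,X), (9,Y), (10,X), (10,Y), (12,Y), (13,X), (13,Y), (14,Y), (18,X), (19,X), (20,X), (23,X), (24,Y), (27,X), (28,Y)
ranks: 7->1, 9->2, 10->3.5, 10->3.5, 12->5, 13->6.5, 13->6.5, 14->8, 18->9, 19->10, 20->11, 23->12, 24->13, 27->14, 28->15
Step 2: Rank sum for X: R1 = 1 + 3.5 + 6.5 + 9 + 10 + 11 + 12 + 14 = 67.
Step 3: U_X = R1 - n1(n1+1)/2 = 67 - 8*9/2 = 67 - 36 = 31.
       U_Y = n1*n2 - U_X = 56 - 31 = 25.
Step 4: Ties are present, so use the tie-corrected normal approximation (with continuity correction) for the p-value.
Step 5: p-value = 0.771941; compare to alpha = 0.05. fail to reject H0.

U_X = 31, p = 0.771941, fail to reject H0 at alpha = 0.05.


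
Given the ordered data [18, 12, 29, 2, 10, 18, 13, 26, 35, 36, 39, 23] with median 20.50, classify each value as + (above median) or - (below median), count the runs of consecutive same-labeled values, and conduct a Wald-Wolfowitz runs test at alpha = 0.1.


Step 1: Compute median = 20.50; label A = above, B = below.
Labels in order: BBABBBBAAAAA  (n_A = 6, n_B = 6)
Step 2: Count runs R = 4.
Step 3: Under H0 (random ordering), E[R] = 2*n_A*n_B/(n_A+n_B) + 1 = 2*6*6/12 + 1 = 7.0000.
        Var[R] = 2*n_A*n_B*(2*n_A*n_B - n_A - n_B) / ((n_A+n_B)^2 * (n_A+n_B-1)) = 4320/1584 = 2.7273.
        SD[R] = 1.6514.
Step 4: Continuity-corrected z = (R + 0.5 - E[R]) / SD[R] = (4 + 0.5 - 7.0000) / 1.6514 = -1.5138.
Step 5: Two-sided p-value via normal approximation = 2*(1 - Phi(|z|)) = 0.130070.
Step 6: alpha = 0.1. fail to reject H0.

R = 4, z = -1.5138, p = 0.130070, fail to reject H0.


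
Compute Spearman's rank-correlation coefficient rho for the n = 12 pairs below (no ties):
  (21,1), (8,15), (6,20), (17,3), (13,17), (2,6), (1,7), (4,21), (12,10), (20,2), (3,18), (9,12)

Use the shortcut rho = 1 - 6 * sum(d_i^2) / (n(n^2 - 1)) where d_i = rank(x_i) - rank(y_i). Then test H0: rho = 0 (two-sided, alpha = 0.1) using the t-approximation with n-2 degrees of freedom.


Step 1: Rank x and y separately (midranks; no ties here).
rank(x): 21->12, 8->6, 6->5, 17->10, 13->9, 2->2, 1->1, 4->4, 12->8, 20->11, 3->3, 9->7
rank(y): 1->1, 15->8, 20->11, 3->3, 17->9, 6->4, 7->5, 21->12, 10->6, 2->2, 18->10, 12->7
Step 2: d_i = R_x(i) - R_y(i); compute d_i^2.
  (12-1)^2=121, (6-8)^2=4, (5-11)^2=36, (10-3)^2=49, (9-9)^2=0, (2-4)^2=4, (1-5)^2=16, (4-12)^2=64, (8-6)^2=4, (11-2)^2=81, (3-10)^2=49, (7-7)^2=0
sum(d^2) = 428.
Step 3: rho = 1 - 6*428 / (12*(12^2 - 1)) = 1 - 2568/1716 = -0.496503.
Step 4: Under H0, t = rho * sqrt((n-2)/(1-rho^2)) = -1.8088 ~ t(10).
Step 5: Two-sided p-value from the t-distribution with 10 df = 0.100603.
Step 6: alpha = 0.1. fail to reject H0.

rho = -0.4965, p = 0.100603, fail to reject H0 at alpha = 0.1.


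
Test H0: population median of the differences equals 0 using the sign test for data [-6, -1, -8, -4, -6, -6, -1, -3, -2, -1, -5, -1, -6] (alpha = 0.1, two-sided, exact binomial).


Step 1: Discard zero differences. Original n = 13; n_eff = number of nonzero differences = 13.
Nonzero differences (with sign): -6, -1, -8, -4, -6, -6, -1, -3, -2, -1, -5, -1, -6
Step 2: Count signs: positive = 0, negative = 13.
Step 3: Under H0: P(positive) = 0.5, so the number of positives S ~ Bin(13, 0.5).
Step 4: Two-sided exact p-value = sum of Bin(13,0.5) probabilities at or below the observed probability = 0.000244.
Step 5: alpha = 0.1. reject H0.

n_eff = 13, pos = 0, neg = 13, p = 0.000244, reject H0.


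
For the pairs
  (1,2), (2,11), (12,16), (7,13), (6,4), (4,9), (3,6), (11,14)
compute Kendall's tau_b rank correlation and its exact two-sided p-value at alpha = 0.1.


Step 1: Enumerate the 28 unordered pairs (i,j) with i<j and classify each by sign(x_j-x_i) * sign(y_j-y_i).
  (1,2):dx=+1,dy=+9->C; (1,3):dx=+11,dy=+14->C; (1,4):dx=+6,dy=+11->C; (1,5):dx=+5,dy=+2->C
  (1,6):dx=+3,dy=+7->C; (1,7):dx=+2,dy=+4->C; (1,8):dx=+10,dy=+12->C; (2,3):dx=+10,dy=+5->C
  (2,4):dx=+5,dy=+2->C; (2,5):dx=+4,dy=-7->D; (2,6):dx=+2,dy=-2->D; (2,7):dx=+1,dy=-5->D
  (2,8):dx=+9,dy=+3->C; (3,4):dx=-5,dy=-3->C; (3,5):dx=-6,dy=-12->C; (3,6):dx=-8,dy=-7->C
  (3,7):dx=-9,dy=-10->C; (3,8):dx=-1,dy=-2->C; (4,5):dx=-1,dy=-9->C; (4,6):dx=-3,dy=-4->C
  (4,7):dx=-4,dy=-7->C; (4,8):dx=+4,dy=+1->C; (5,6):dx=-2,dy=+5->D; (5,7):dx=-3,dy=+2->D
  (5,8):dx=+5,dy=+10->C; (6,7):dx=-1,dy=-3->C; (6,8):dx=+7,dy=+5->C; (7,8):dx=+8,dy=+8->C
Step 2: C = 23, D = 5, total pairs = 28.
Step 3: tau = (C - D)/(n(n-1)/2) = (23 - 5)/28 = 0.642857.
Step 4: Exact two-sided p-value (enumerate n! = 40320 permutations of y under H0): p = 0.031151.
Step 5: alpha = 0.1. reject H0.

tau_b = 0.6429 (C=23, D=5), p = 0.031151, reject H0.


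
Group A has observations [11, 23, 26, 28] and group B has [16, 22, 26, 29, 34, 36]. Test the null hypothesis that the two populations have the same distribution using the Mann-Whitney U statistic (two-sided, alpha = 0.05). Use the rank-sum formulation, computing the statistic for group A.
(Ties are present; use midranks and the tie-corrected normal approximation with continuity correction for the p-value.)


Step 1: Combine and sort all 10 observations; assign midranks.
sorted (value, group): (11,X), (16,Y), (22,Y), (23,X), (26,X), (26,Y), (28,X), (29,Y), (34,Y), (36,Y)
ranks: 11->1, 16->2, 22->3, 23->4, 26->5.5, 26->5.5, 28->7, 29->8, 34->9, 36->10
Step 2: Rank sum for X: R1 = 1 + 4 + 5.5 + 7 = 17.5.
Step 3: U_X = R1 - n1(n1+1)/2 = 17.5 - 4*5/2 = 17.5 - 10 = 7.5.
       U_Y = n1*n2 - U_X = 24 - 7.5 = 16.5.
Step 4: Ties are present, so use the tie-corrected normal approximation (with continuity correction) for the p-value.
Step 5: p-value = 0.392330; compare to alpha = 0.05. fail to reject H0.

U_X = 7.5, p = 0.392330, fail to reject H0 at alpha = 0.05.


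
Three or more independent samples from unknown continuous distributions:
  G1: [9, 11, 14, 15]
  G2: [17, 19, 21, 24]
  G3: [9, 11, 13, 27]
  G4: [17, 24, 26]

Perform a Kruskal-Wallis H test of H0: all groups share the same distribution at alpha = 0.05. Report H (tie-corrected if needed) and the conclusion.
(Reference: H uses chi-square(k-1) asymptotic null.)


Step 1: Combine all N = 15 observations and assign midranks.
sorted (value, group, rank): (9,G1,1.5), (9,G3,1.5), (11,G1,3.5), (11,G3,3.5), (13,G3,5), (14,G1,6), (15,G1,7), (17,G2,8.5), (17,G4,8.5), (19,G2,10), (21,G2,11), (24,G2,12.5), (24,G4,12.5), (26,G4,14), (27,G3,15)
Step 2: Sum ranks within each group.
R_1 = 18 (n_1 = 4)
R_2 = 42 (n_2 = 4)
R_3 = 25 (n_3 = 4)
R_4 = 35 (n_4 = 3)
Step 3: H = 12/(N(N+1)) * sum(R_i^2/n_i) - 3(N+1)
     = 12/(15*16) * (18^2/4 + 42^2/4 + 25^2/4 + 35^2/3) - 3*16
     = 0.050000 * 1086.58 - 48
     = 6.329167.
Step 4: Ties present; correction factor C = 1 - 24/(15^3 - 15) = 0.992857. Corrected H = 6.329167 / 0.992857 = 6.374700.
Step 5: Under H0, H ~ chi^2(3); p-value = 0.094737.
Step 6: alpha = 0.05. fail to reject H0.

H = 6.3747, df = 3, p = 0.094737, fail to reject H0.


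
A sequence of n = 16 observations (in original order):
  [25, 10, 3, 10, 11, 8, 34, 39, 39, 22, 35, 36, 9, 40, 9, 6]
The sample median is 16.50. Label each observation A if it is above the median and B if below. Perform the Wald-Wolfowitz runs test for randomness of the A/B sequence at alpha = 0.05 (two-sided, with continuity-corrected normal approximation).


Step 1: Compute median = 16.50; label A = above, B = below.
Labels in order: ABBBBBAAAAAABABB  (n_A = 8, n_B = 8)
Step 2: Count runs R = 6.
Step 3: Under H0 (random ordering), E[R] = 2*n_A*n_B/(n_A+n_B) + 1 = 2*8*8/16 + 1 = 9.0000.
        Var[R] = 2*n_A*n_B*(2*n_A*n_B - n_A - n_B) / ((n_A+n_B)^2 * (n_A+n_B-1)) = 14336/3840 = 3.7333.
        SD[R] = 1.9322.
Step 4: Continuity-corrected z = (R + 0.5 - E[R]) / SD[R] = (6 + 0.5 - 9.0000) / 1.9322 = -1.2939.
Step 5: Two-sided p-value via normal approximation = 2*(1 - Phi(|z|)) = 0.195709.
Step 6: alpha = 0.05. fail to reject H0.

R = 6, z = -1.2939, p = 0.195709, fail to reject H0.


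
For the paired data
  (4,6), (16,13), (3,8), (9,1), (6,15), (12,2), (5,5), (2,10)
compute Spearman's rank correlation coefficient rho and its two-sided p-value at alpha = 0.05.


Step 1: Rank x and y separately (midranks; no ties here).
rank(x): 4->3, 16->8, 3->2, 9->6, 6->5, 12->7, 5->4, 2->1
rank(y): 6->4, 13->7, 8->5, 1->1, 15->8, 2->2, 5->3, 10->6
Step 2: d_i = R_x(i) - R_y(i); compute d_i^2.
  (3-4)^2=1, (8-7)^2=1, (2-5)^2=9, (6-1)^2=25, (5-8)^2=9, (7-2)^2=25, (4-3)^2=1, (1-6)^2=25
sum(d^2) = 96.
Step 3: rho = 1 - 6*96 / (8*(8^2 - 1)) = 1 - 576/504 = -0.142857.
Step 4: Under H0, t = rho * sqrt((n-2)/(1-rho^2)) = -0.3536 ~ t(6).
Step 5: Two-sided p-value from the t-distribution with 6 df = 0.735765.
Step 6: alpha = 0.05. fail to reject H0.

rho = -0.1429, p = 0.735765, fail to reject H0 at alpha = 0.05.


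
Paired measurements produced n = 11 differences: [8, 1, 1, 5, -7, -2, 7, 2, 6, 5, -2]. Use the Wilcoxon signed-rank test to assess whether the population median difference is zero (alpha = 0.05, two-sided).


Step 1: Drop any zero differences (none here) and take |d_i|.
|d| = [8, 1, 1, 5, 7, 2, 7, 2, 6, 5, 2]
Step 2: Midrank |d_i| (ties get averaged ranks).
ranks: |8|->11, |1|->1.5, |1|->1.5, |5|->6.5, |7|->9.5, |2|->4, |7|->9.5, |2|->4, |6|->8, |5|->6.5, |2|->4
Step 3: Attach original signs; sum ranks with positive sign and with negative sign.
W+ = 11 + 1.5 + 1.5 + 6.5 + 9.5 + 4 + 8 + 6.5 = 48.5
W- = 9.5 + 4 + 4 = 17.5
(Check: W+ + W- = 66 should equal n(n+1)/2 = 66.)
Step 4: Test statistic W = min(W+, W-) = 17.5.
Step 5: Ties in |d|, so use the tie-corrected normal approximation.
        E[W] = n(n+1)/4 = 11*12/4 = 33.
        Tie groups: |d|=1 (t=2), |d|=2 (t=3), |d|=5 (t=2), |d|=7 (t=2); sum(t^3 - t) = 42.
        Var[W] = n(n+1)(2n+1)/24 - sum(t^3-t)/48 = 3036/24 - 42/48 = 125.625.
        z = (W - E[W]) / sqrt(Var[W]) = (17.5 - 33) / 11.2083 = -1.3829.
        Two-sided p = 2*Phi(z) = 0.166693.
Step 6: alpha = 0.05. fail to reject H0.

W+ = 48.5, W- = 17.5, W = min = 17.5, p = 0.166693, fail to reject H0.


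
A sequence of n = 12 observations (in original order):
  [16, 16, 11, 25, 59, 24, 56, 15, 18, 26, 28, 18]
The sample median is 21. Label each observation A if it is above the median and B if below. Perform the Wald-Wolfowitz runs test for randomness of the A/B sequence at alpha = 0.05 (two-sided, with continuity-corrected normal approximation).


Step 1: Compute median = 21; label A = above, B = below.
Labels in order: BBBAAAABBAAB  (n_A = 6, n_B = 6)
Step 2: Count runs R = 5.
Step 3: Under H0 (random ordering), E[R] = 2*n_A*n_B/(n_A+n_B) + 1 = 2*6*6/12 + 1 = 7.0000.
        Var[R] = 2*n_A*n_B*(2*n_A*n_B - n_A - n_B) / ((n_A+n_B)^2 * (n_A+n_B-1)) = 4320/1584 = 2.7273.
        SD[R] = 1.6514.
Step 4: Continuity-corrected z = (R + 0.5 - E[R]) / SD[R] = (5 + 0.5 - 7.0000) / 1.6514 = -0.9083.
Step 5: Two-sided p-value via normal approximation = 2*(1 - Phi(|z|)) = 0.363722.
Step 6: alpha = 0.05. fail to reject H0.

R = 5, z = -0.9083, p = 0.363722, fail to reject H0.


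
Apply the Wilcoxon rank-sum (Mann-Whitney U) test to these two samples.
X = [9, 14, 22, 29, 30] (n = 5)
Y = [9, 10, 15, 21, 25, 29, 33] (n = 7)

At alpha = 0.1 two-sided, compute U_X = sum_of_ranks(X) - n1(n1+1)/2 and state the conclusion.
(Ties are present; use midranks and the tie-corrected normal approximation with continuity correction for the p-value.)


Step 1: Combine and sort all 12 observations; assign midranks.
sorted (value, group): (9,X), (9,Y), (10,Y), (14,X), (15,Y), (21,Y), (22,X), (25,Y), (29,X), (29,Y), (30,X), (33,Y)
ranks: 9->1.5, 9->1.5, 10->3, 14->4, 15->5, 21->6, 22->7, 25->8, 29->9.5, 29->9.5, 30->11, 33->12
Step 2: Rank sum for X: R1 = 1.5 + 4 + 7 + 9.5 + 11 = 33.
Step 3: U_X = R1 - n1(n1+1)/2 = 33 - 5*6/2 = 33 - 15 = 18.
       U_Y = n1*n2 - U_X = 35 - 18 = 17.
Step 4: Ties are present, so use the tie-corrected normal approximation (with continuity correction) for the p-value.
Step 5: p-value = 1.000000; compare to alpha = 0.1. fail to reject H0.

U_X = 18, p = 1.000000, fail to reject H0 at alpha = 0.1.


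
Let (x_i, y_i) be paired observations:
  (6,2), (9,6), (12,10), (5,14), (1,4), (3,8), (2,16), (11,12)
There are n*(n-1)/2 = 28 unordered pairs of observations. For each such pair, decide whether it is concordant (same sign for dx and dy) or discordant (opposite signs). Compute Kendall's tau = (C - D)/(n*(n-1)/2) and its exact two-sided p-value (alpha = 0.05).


Step 1: Enumerate the 28 unordered pairs (i,j) with i<j and classify each by sign(x_j-x_i) * sign(y_j-y_i).
  (1,2):dx=+3,dy=+4->C; (1,3):dx=+6,dy=+8->C; (1,4):dx=-1,dy=+12->D; (1,5):dx=-5,dy=+2->D
  (1,6):dx=-3,dy=+6->D; (1,7):dx=-4,dy=+14->D; (1,8):dx=+5,dy=+10->C; (2,3):dx=+3,dy=+4->C
  (2,4):dx=-4,dy=+8->D; (2,5):dx=-8,dy=-2->C; (2,6):dx=-6,dy=+2->D; (2,7):dx=-7,dy=+10->D
  (2,8):dx=+2,dy=+6->C; (3,4):dx=-7,dy=+4->D; (3,5):dx=-11,dy=-6->C; (3,6):dx=-9,dy=-2->C
  (3,7):dx=-10,dy=+6->D; (3,8):dx=-1,dy=+2->D; (4,5):dx=-4,dy=-10->C; (4,6):dx=-2,dy=-6->C
  (4,7):dx=-3,dy=+2->D; (4,8):dx=+6,dy=-2->D; (5,6):dx=+2,dy=+4->C; (5,7):dx=+1,dy=+12->C
  (5,8):dx=+10,dy=+8->C; (6,7):dx=-1,dy=+8->D; (6,8):dx=+8,dy=+4->C; (7,8):dx=+9,dy=-4->D
Step 2: C = 14, D = 14, total pairs = 28.
Step 3: tau = (C - D)/(n(n-1)/2) = (14 - 14)/28 = 0.000000.
Step 4: Exact two-sided p-value (enumerate n! = 40320 permutations of y under H0): p = 1.000000.
Step 5: alpha = 0.05. fail to reject H0.

tau_b = 0.0000 (C=14, D=14), p = 1.000000, fail to reject H0.


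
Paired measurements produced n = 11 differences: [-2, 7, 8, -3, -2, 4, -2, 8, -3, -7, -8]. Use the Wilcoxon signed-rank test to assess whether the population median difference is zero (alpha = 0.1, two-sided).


Step 1: Drop any zero differences (none here) and take |d_i|.
|d| = [2, 7, 8, 3, 2, 4, 2, 8, 3, 7, 8]
Step 2: Midrank |d_i| (ties get averaged ranks).
ranks: |2|->2, |7|->7.5, |8|->10, |3|->4.5, |2|->2, |4|->6, |2|->2, |8|->10, |3|->4.5, |7|->7.5, |8|->10
Step 3: Attach original signs; sum ranks with positive sign and with negative sign.
W+ = 7.5 + 10 + 6 + 10 = 33.5
W- = 2 + 4.5 + 2 + 2 + 4.5 + 7.5 + 10 = 32.5
(Check: W+ + W- = 66 should equal n(n+1)/2 = 66.)
Step 4: Test statistic W = min(W+, W-) = 32.5.
Step 5: Ties in |d|, so use the tie-corrected normal approximation.
        E[W] = n(n+1)/4 = 11*12/4 = 33.
        Tie groups: |d|=2 (t=3), |d|=3 (t=2), |d|=7 (t=2), |d|=8 (t=3); sum(t^3 - t) = 60.
        Var[W] = n(n+1)(2n+1)/24 - sum(t^3-t)/48 = 3036/24 - 60/48 = 125.25.
        z = (W - E[W]) / sqrt(Var[W]) = (32.5 - 33) / 11.1915 = -0.0447.
        Two-sided p = 2*Phi(z) = 0.964365.
Step 6: alpha = 0.1. fail to reject H0.

W+ = 33.5, W- = 32.5, W = min = 32.5, p = 0.964365, fail to reject H0.


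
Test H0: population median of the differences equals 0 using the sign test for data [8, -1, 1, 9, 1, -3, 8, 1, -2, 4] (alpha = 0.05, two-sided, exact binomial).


Step 1: Discard zero differences. Original n = 10; n_eff = number of nonzero differences = 10.
Nonzero differences (with sign): +8, -1, +1, +9, +1, -3, +8, +1, -2, +4
Step 2: Count signs: positive = 7, negative = 3.
Step 3: Under H0: P(positive) = 0.5, so the number of positives S ~ Bin(10, 0.5).
Step 4: Two-sided exact p-value = sum of Bin(10,0.5) probabilities at or below the observed probability = 0.343750.
Step 5: alpha = 0.05. fail to reject H0.

n_eff = 10, pos = 7, neg = 3, p = 0.343750, fail to reject H0.


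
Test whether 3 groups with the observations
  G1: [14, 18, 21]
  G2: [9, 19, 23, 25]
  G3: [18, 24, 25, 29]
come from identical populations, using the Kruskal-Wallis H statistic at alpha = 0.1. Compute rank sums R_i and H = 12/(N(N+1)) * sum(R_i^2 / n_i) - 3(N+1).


Step 1: Combine all N = 11 observations and assign midranks.
sorted (value, group, rank): (9,G2,1), (14,G1,2), (18,G1,3.5), (18,G3,3.5), (19,G2,5), (21,G1,6), (23,G2,7), (24,G3,8), (25,G2,9.5), (25,G3,9.5), (29,G3,11)
Step 2: Sum ranks within each group.
R_1 = 11.5 (n_1 = 3)
R_2 = 22.5 (n_2 = 4)
R_3 = 32 (n_3 = 4)
Step 3: H = 12/(N(N+1)) * sum(R_i^2/n_i) - 3(N+1)
     = 12/(11*12) * (11.5^2/3 + 22.5^2/4 + 32^2/4) - 3*12
     = 0.090909 * 426.646 - 36
     = 2.785985.
Step 4: Ties present; correction factor C = 1 - 12/(11^3 - 11) = 0.990909. Corrected H = 2.785985 / 0.990909 = 2.811544.
Step 5: Under H0, H ~ chi^2(2); p-value = 0.245178.
Step 6: alpha = 0.1. fail to reject H0.

H = 2.8115, df = 2, p = 0.245178, fail to reject H0.


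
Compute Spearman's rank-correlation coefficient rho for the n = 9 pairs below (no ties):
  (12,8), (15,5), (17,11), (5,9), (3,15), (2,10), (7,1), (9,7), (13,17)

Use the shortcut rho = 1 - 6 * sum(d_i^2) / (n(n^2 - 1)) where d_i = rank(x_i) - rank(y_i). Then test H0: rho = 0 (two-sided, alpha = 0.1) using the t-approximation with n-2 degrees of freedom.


Step 1: Rank x and y separately (midranks; no ties here).
rank(x): 12->6, 15->8, 17->9, 5->3, 3->2, 2->1, 7->4, 9->5, 13->7
rank(y): 8->4, 5->2, 11->7, 9->5, 15->8, 10->6, 1->1, 7->3, 17->9
Step 2: d_i = R_x(i) - R_y(i); compute d_i^2.
  (6-4)^2=4, (8-2)^2=36, (9-7)^2=4, (3-5)^2=4, (2-8)^2=36, (1-6)^2=25, (4-1)^2=9, (5-3)^2=4, (7-9)^2=4
sum(d^2) = 126.
Step 3: rho = 1 - 6*126 / (9*(9^2 - 1)) = 1 - 756/720 = -0.050000.
Step 4: Under H0, t = rho * sqrt((n-2)/(1-rho^2)) = -0.1325 ~ t(7).
Step 5: Two-sided p-value from the t-distribution with 7 df = 0.898353.
Step 6: alpha = 0.1. fail to reject H0.

rho = -0.0500, p = 0.898353, fail to reject H0 at alpha = 0.1.


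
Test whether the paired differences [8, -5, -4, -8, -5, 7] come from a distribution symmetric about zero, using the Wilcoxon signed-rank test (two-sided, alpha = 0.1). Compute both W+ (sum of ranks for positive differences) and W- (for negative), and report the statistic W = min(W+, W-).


Step 1: Drop any zero differences (none here) and take |d_i|.
|d| = [8, 5, 4, 8, 5, 7]
Step 2: Midrank |d_i| (ties get averaged ranks).
ranks: |8|->5.5, |5|->2.5, |4|->1, |8|->5.5, |5|->2.5, |7|->4
Step 3: Attach original signs; sum ranks with positive sign and with negative sign.
W+ = 5.5 + 4 = 9.5
W- = 2.5 + 1 + 5.5 + 2.5 = 11.5
(Check: W+ + W- = 21 should equal n(n+1)/2 = 21.)
Step 4: Test statistic W = min(W+, W-) = 9.5.
Step 5: Ties in |d|, so use the tie-corrected normal approximation.
        E[W] = n(n+1)/4 = 6*7/4 = 10.5.
        Tie groups: |d|=5 (t=2), |d|=8 (t=2); sum(t^3 - t) = 12.
        Var[W] = n(n+1)(2n+1)/24 - sum(t^3-t)/48 = 546/24 - 12/48 = 22.5.
        z = (W - E[W]) / sqrt(Var[W]) = (9.5 - 10.5) / 4.7434 = -0.2108.
        Two-sided p = 2*Phi(z) = 0.833029.
Step 6: alpha = 0.1. fail to reject H0.

W+ = 9.5, W- = 11.5, W = min = 9.5, p = 0.833029, fail to reject H0.


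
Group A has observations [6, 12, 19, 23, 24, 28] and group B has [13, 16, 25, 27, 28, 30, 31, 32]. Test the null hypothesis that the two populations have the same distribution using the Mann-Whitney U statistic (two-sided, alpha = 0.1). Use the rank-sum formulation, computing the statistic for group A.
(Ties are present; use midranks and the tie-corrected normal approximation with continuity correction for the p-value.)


Step 1: Combine and sort all 14 observations; assign midranks.
sorted (value, group): (6,X), (12,X), (13,Y), (16,Y), (19,X), (23,X), (24,X), (25,Y), (27,Y), (28,X), (28,Y), (30,Y), (31,Y), (32,Y)
ranks: 6->1, 12->2, 13->3, 16->4, 19->5, 23->6, 24->7, 25->8, 27->9, 28->10.5, 28->10.5, 30->12, 31->13, 32->14
Step 2: Rank sum for X: R1 = 1 + 2 + 5 + 6 + 7 + 10.5 = 31.5.
Step 3: U_X = R1 - n1(n1+1)/2 = 31.5 - 6*7/2 = 31.5 - 21 = 10.5.
       U_Y = n1*n2 - U_X = 48 - 10.5 = 37.5.
Step 4: Ties are present, so use the tie-corrected normal approximation (with continuity correction) for the p-value.
Step 5: p-value = 0.092930; compare to alpha = 0.1. reject H0.

U_X = 10.5, p = 0.092930, reject H0 at alpha = 0.1.


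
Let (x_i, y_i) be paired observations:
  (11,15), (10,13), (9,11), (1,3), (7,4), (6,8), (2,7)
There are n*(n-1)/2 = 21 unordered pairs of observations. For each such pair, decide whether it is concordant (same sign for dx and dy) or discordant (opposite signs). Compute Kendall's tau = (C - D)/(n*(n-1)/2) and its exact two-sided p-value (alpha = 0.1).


Step 1: Enumerate the 21 unordered pairs (i,j) with i<j and classify each by sign(x_j-x_i) * sign(y_j-y_i).
  (1,2):dx=-1,dy=-2->C; (1,3):dx=-2,dy=-4->C; (1,4):dx=-10,dy=-12->C; (1,5):dx=-4,dy=-11->C
  (1,6):dx=-5,dy=-7->C; (1,7):dx=-9,dy=-8->C; (2,3):dx=-1,dy=-2->C; (2,4):dx=-9,dy=-10->C
  (2,5):dx=-3,dy=-9->C; (2,6):dx=-4,dy=-5->C; (2,7):dx=-8,dy=-6->C; (3,4):dx=-8,dy=-8->C
  (3,5):dx=-2,dy=-7->C; (3,6):dx=-3,dy=-3->C; (3,7):dx=-7,dy=-4->C; (4,5):dx=+6,dy=+1->C
  (4,6):dx=+5,dy=+5->C; (4,7):dx=+1,dy=+4->C; (5,6):dx=-1,dy=+4->D; (5,7):dx=-5,dy=+3->D
  (6,7):dx=-4,dy=-1->C
Step 2: C = 19, D = 2, total pairs = 21.
Step 3: tau = (C - D)/(n(n-1)/2) = (19 - 2)/21 = 0.809524.
Step 4: Exact two-sided p-value (enumerate n! = 5040 permutations of y under H0): p = 0.010714.
Step 5: alpha = 0.1. reject H0.

tau_b = 0.8095 (C=19, D=2), p = 0.010714, reject H0.


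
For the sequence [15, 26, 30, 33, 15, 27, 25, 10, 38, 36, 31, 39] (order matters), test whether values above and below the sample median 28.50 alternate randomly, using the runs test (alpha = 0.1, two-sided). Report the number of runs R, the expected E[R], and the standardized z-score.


Step 1: Compute median = 28.50; label A = above, B = below.
Labels in order: BBAABBBBAAAA  (n_A = 6, n_B = 6)
Step 2: Count runs R = 4.
Step 3: Under H0 (random ordering), E[R] = 2*n_A*n_B/(n_A+n_B) + 1 = 2*6*6/12 + 1 = 7.0000.
        Var[R] = 2*n_A*n_B*(2*n_A*n_B - n_A - n_B) / ((n_A+n_B)^2 * (n_A+n_B-1)) = 4320/1584 = 2.7273.
        SD[R] = 1.6514.
Step 4: Continuity-corrected z = (R + 0.5 - E[R]) / SD[R] = (4 + 0.5 - 7.0000) / 1.6514 = -1.5138.
Step 5: Two-sided p-value via normal approximation = 2*(1 - Phi(|z|)) = 0.130070.
Step 6: alpha = 0.1. fail to reject H0.

R = 4, z = -1.5138, p = 0.130070, fail to reject H0.


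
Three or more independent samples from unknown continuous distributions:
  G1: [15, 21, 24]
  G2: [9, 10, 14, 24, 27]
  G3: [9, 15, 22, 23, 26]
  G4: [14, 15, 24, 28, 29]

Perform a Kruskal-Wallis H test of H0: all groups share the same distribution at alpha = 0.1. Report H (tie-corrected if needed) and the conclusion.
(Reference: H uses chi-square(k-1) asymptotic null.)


Step 1: Combine all N = 18 observations and assign midranks.
sorted (value, group, rank): (9,G2,1.5), (9,G3,1.5), (10,G2,3), (14,G2,4.5), (14,G4,4.5), (15,G1,7), (15,G3,7), (15,G4,7), (21,G1,9), (22,G3,10), (23,G3,11), (24,G1,13), (24,G2,13), (24,G4,13), (26,G3,15), (27,G2,16), (28,G4,17), (29,G4,18)
Step 2: Sum ranks within each group.
R_1 = 29 (n_1 = 3)
R_2 = 38 (n_2 = 5)
R_3 = 44.5 (n_3 = 5)
R_4 = 59.5 (n_4 = 5)
Step 3: H = 12/(N(N+1)) * sum(R_i^2/n_i) - 3(N+1)
     = 12/(18*19) * (29^2/3 + 38^2/5 + 44.5^2/5 + 59.5^2/5) - 3*19
     = 0.035088 * 1673.23 - 57
     = 1.709942.
Step 4: Ties present; correction factor C = 1 - 60/(18^3 - 18) = 0.989680. Corrected H = 1.709942 / 0.989680 = 1.727772.
Step 5: Under H0, H ~ chi^2(3); p-value = 0.630777.
Step 6: alpha = 0.1. fail to reject H0.

H = 1.7278, df = 3, p = 0.630777, fail to reject H0.


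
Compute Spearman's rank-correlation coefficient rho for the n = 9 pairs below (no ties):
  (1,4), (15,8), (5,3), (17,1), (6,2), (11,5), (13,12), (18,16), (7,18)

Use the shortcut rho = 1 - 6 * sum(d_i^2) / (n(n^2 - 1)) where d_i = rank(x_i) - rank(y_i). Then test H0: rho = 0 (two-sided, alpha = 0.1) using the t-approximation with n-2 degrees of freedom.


Step 1: Rank x and y separately (midranks; no ties here).
rank(x): 1->1, 15->7, 5->2, 17->8, 6->3, 11->5, 13->6, 18->9, 7->4
rank(y): 4->4, 8->6, 3->3, 1->1, 2->2, 5->5, 12->7, 16->8, 18->9
Step 2: d_i = R_x(i) - R_y(i); compute d_i^2.
  (1-4)^2=9, (7-6)^2=1, (2-3)^2=1, (8-1)^2=49, (3-2)^2=1, (5-5)^2=0, (6-7)^2=1, (9-8)^2=1, (4-9)^2=25
sum(d^2) = 88.
Step 3: rho = 1 - 6*88 / (9*(9^2 - 1)) = 1 - 528/720 = 0.266667.
Step 4: Under H0, t = rho * sqrt((n-2)/(1-rho^2)) = 0.7320 ~ t(7).
Step 5: Two-sided p-value from the t-distribution with 7 df = 0.487922.
Step 6: alpha = 0.1. fail to reject H0.

rho = 0.2667, p = 0.487922, fail to reject H0 at alpha = 0.1.


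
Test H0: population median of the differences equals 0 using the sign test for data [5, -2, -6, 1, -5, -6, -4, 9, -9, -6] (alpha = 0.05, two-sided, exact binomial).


Step 1: Discard zero differences. Original n = 10; n_eff = number of nonzero differences = 10.
Nonzero differences (with sign): +5, -2, -6, +1, -5, -6, -4, +9, -9, -6
Step 2: Count signs: positive = 3, negative = 7.
Step 3: Under H0: P(positive) = 0.5, so the number of positives S ~ Bin(10, 0.5).
Step 4: Two-sided exact p-value = sum of Bin(10,0.5) probabilities at or below the observed probability = 0.343750.
Step 5: alpha = 0.05. fail to reject H0.

n_eff = 10, pos = 3, neg = 7, p = 0.343750, fail to reject H0.
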